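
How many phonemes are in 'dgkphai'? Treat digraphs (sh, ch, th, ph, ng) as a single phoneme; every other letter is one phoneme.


Parsing 'dgkphai' greedily, digraphs first:
  'd' -> consonant phoneme (phonemes so far: 1)
  'g' -> consonant phoneme (phonemes so far: 2)
  'k' -> consonant phoneme (phonemes so far: 3)
  'ph' -> digraph (1 consonant phoneme) (phonemes so far: 4)
  'a' -> vowel phoneme (phonemes so far: 5)
  'i' -> vowel phoneme (phonemes so far: 6)
Total phonemes: 6

6


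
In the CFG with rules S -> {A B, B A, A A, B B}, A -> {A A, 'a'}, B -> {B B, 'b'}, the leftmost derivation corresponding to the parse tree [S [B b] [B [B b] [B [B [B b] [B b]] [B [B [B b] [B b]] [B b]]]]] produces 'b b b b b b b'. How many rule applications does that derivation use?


Every bracketed nonterminal node [X ...] in the tree is produced by exactly one rule application.
Reading the tree off as a leftmost derivation:
  Step 1: S  =>  B B   (applied S -> B B)
  Step 2: B B  =>  b B   (applied B -> b)
  Step 3: b B  =>  b B B   (applied B -> B B)
  Step 4: b B B  =>  b b B   (applied B -> b)
  Step 5: b b B  =>  b b B B   (applied B -> B B)
  Step 6: b b B B  =>  b b B B B   (applied B -> B B)
  Step 7: b b B B B  =>  b b b B B   (applied B -> b)
  Step 8: b b b B B  =>  b b b b B   (applied B -> b)
  Step 9: b b b b B  =>  b b b b B B   (applied B -> B B)
  Step 10: b b b b B B  =>  b b b b B B B   (applied B -> B B)
  Step 11: b b b b B B B  =>  b b b b b B B   (applied B -> b)
  Step 12: b b b b b B B  =>  b b b b b b B   (applied B -> b)
  Step 13: b b b b b b B  =>  b b b b b b b   (applied B -> b)
Final yield: b b b b b b b
Total rewrite steps: 13

13


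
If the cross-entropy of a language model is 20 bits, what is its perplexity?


Perplexity formula: PP = 2^H
H = 20
PP = 2^20
PP = 2^20 = 1048576

1048576


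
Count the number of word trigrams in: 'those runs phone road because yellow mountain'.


Word trigrams from [7] words:
  Trigram 1: (those runs phone)
  Trigram 2: (runs phone road)
  Trigram 3: (phone road because)
  Trigram 4: (road because yellow)
  Trigram 5: (because yellow mountain)
Total word trigrams: 7 - 2 = 5

5


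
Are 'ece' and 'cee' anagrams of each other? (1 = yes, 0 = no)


Sort characters of 'ece': 'cee'
Sort characters of 'cee': 'cee'
Sorted forms match -> they ARE anagrams
Result: 1

1


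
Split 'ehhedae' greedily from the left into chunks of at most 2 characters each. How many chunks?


'ehhedae' has 7 characters.
Chunking with max size 2:
  Chunk 1: 'eh' (positions 0-1)
  Chunk 2: 'he' (positions 2-3)
  Chunk 3: 'da' (positions 4-5)
  Chunk 4: 'e' (positions 6-6)
Total chunks: ceil(7 / 2) = 4

4


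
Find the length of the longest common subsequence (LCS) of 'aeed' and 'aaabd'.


DP table for LCS of 'aeed' and 'aaabd':
       a  a  a  b  d
    0  0  0  0  0  0
  a 0  1  1  1  1  1
  e 0  1  1  1  1  1
  e 0  1  1  1  1  1
  d 0  1  1  1  1  2
LCS: 'ad'
LCS length = 2

2


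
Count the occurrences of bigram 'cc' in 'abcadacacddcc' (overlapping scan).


Scanning 'abcadacacddcc' for bigram 'cc':
  Position 0: 'ab' -> no
  Position 1: 'bc' -> no
  Position 2: 'ca' -> no
  Position 3: 'ad' -> no
  Position 4: 'da' -> no
  Position 5: 'ac' -> no
  Position 6: 'ca' -> no
  Position 7: 'ac' -> no
  Position 8: 'cd' -> no
  Position 9: 'dd' -> no
  Position 10: 'dc' -> no
  Position 11: 'cc' -> MATCH
Total matches: 1

1


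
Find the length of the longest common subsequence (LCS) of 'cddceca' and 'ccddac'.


DP table for LCS of 'cddceca' and 'ccddac':
       c  c  d  d  a  c
    0  0  0  0  0  0  0
  c 0  1  1  1  1  1  1
  d 0  1  1  2  2  2  2
  d 0  1  1  2  3  3  3
  c 0  1  2  2  3  3  4
  e 0  1  2  2  3  3  4
  c 0  1  2  2  3  3  4
  a 0  1  2  2  3  4  4
LCS: 'cddc'
LCS length = 4

4


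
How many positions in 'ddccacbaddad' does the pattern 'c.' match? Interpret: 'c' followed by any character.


Pattern: c. means 'c' followed by any character.
Scanning 'ddccacbaddad' position-by-position:
  Pos 0: window 'dd' -> no
  Pos 1: window 'dc' -> no
  Pos 2: window 'cc' -> MATCH
  Pos 3: window 'ca' -> MATCH
  Pos 4: window 'ac' -> no
  Pos 5: window 'cb' -> MATCH
  Pos 6: window 'ba' -> no
  Pos 7: window 'ad' -> no
  Pos 8: window 'dd' -> no
  Pos 9: window 'da' -> no
  Pos 10: window 'ad' -> no
  Pos 11: window 'd' -> no
Total matches: 3

3


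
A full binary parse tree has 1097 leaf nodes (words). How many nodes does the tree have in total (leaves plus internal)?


Leaf nodes (terminals): 1097
Internal nodes = n - 1 = 1097 - 1 = 1096
Total = leaves + internal = 1097 + 1096 = 2193

2193


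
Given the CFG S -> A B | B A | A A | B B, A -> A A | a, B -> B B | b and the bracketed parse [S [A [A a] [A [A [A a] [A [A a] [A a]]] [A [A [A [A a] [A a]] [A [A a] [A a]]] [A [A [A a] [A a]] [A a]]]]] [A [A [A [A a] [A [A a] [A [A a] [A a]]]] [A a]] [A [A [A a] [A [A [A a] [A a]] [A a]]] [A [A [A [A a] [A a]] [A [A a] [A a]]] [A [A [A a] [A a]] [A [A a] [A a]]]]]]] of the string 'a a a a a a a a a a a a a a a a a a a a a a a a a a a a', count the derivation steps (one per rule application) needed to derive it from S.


Every bracketed nonterminal node [X ...] in the tree is produced by exactly one rule application.
Reading the tree off as a leftmost derivation:
  Step 1: S  =>  A A   (applied S -> A A)
  Step 2: A A  =>  A A A   (applied A -> A A)
  Step 3: A A A  =>  a A A   (applied A -> a)
  Step 4: a A A  =>  a A A A   (applied A -> A A)
  Step 5: a A A A  =>  a A A A A   (applied A -> A A)
  Step 6: a A A A A  =>  a a A A A   (applied A -> a)
  Step 7: a a A A A  =>  a a A A A A   (applied A -> A A)
  Step 8: a a A A A A  =>  a a a A A A   (applied A -> a)
  Step 9: a a a A A A  =>  a a a a A A   (applied A -> a)
  Step 10: a a a a A A  =>  a a a a A A A   (applied A -> A A)
  Step 11: a a a a A A A  =>  a a a a A A A A   (applied A -> A A)
  Step 12: a a a a A A A A  =>  a a a a A A A A A   (applied A -> A A)
  Step 13: a a a a A A A A A  =>  a a a a a A A A A   (applied A -> a)
  Step 14: a a a a a A A A A  =>  a a a a a a A A A   (applied A -> a)
  Step 15: a a a a a a A A A  =>  a a a a a a A A A A   (applied A -> A A)
  Step 16: a a a a a a A A A A  =>  a a a a a a a A A A   (applied A -> a)
  Step 17: a a a a a a a A A A  =>  a a a a a a a a A A   (applied A -> a)
  Step 18: a a a a a a a a A A  =>  a a a a a a a a A A A   (applied A -> A A)
  Step 19: a a a a a a a a A A A  =>  a a a a a a a a A A A A   (applied A -> A A)
  Step 20: a a a a a a a a A A A A  =>  a a a a a a a a a A A A   (applied A -> a)
  Step 21: a a a a a a a a a A A A  =>  a a a a a a a a a a A A   (applied A -> a)
  Step 22: a a a a a a a a a a A A  =>  a a a a a a a a a a a A   (applied A -> a)
  Step 23: a a a a a a a a a a a A  =>  a a a a a a a a a a a A A   (applied A -> A A)
  Step 24: a a a a a a a a a a a A A  =>  a a a a a a a a a a a A A A   (applied A -> A A)
  Step 25: a a a a a a a a a a a A A A  =>  a a a a a a a a a a a A A A A   (applied A -> A A)
  Step 26: a a a a a a a a a a a A A A A  =>  a a a a a a a a a a a a A A A   (applied A -> a)
  Step 27: a a a a a a a a a a a a A A A  =>  a a a a a a a a a a a a A A A A   (applied A -> A A)
  Step 28: a a a a a a a a a a a a A A A A  =>  a a a a a a a a a a a a a A A A   (applied A -> a)
  Step 29: a a a a a a a a a a a a a A A A  =>  a a a a a a a a a a a a a A A A A   (applied A -> A A)
  Step 30: a a a a a a a a a a a a a A A A A  =>  a a a a a a a a a a a a a a A A A   (applied A -> a)
  Step 31: a a a a a a a a a a a a a a A A A  =>  a a a a a a a a a a a a a a a A A   (applied A -> a)
  Step 32: a a a a a a a a a a a a a a a A A  =>  a a a a a a a a a a a a a a a a A   (applied A -> a)
  Step 33: a a a a a a a a a a a a a a a a A  =>  a a a a a a a a a a a a a a a a A A   (applied A -> A A)
  Step 34: a a a a a a a a a a a a a a a a A A  =>  a a a a a a a a a a a a a a a a A A A   (applied A -> A A)
  Step 35: a a a a a a a a a a a a a a a a A A A  =>  a a a a a a a a a a a a a a a a a A A   (applied A -> a)
  Step 36: a a a a a a a a a a a a a a a a a A A  =>  a a a a a a a a a a a a a a a a a A A A   (applied A -> A A)
  Step 37: a a a a a a a a a a a a a a a a a A A A  =>  a a a a a a a a a a a a a a a a a A A A A   (applied A -> A A)
  Step 38: a a a a a a a a a a a a a a a a a A A A A  =>  a a a a a a a a a a a a a a a a a a A A A   (applied A -> a)
  Step 39: a a a a a a a a a a a a a a a a a a A A A  =>  a a a a a a a a a a a a a a a a a a a A A   (applied A -> a)
  Step 40: a a a a a a a a a a a a a a a a a a a A A  =>  a a a a a a a a a a a a a a a a a a a a A   (applied A -> a)
  Step 41: a a a a a a a a a a a a a a a a a a a a A  =>  a a a a a a a a a a a a a a a a a a a a A A   (applied A -> A A)
  Step 42: a a a a a a a a a a a a a a a a a a a a A A  =>  a a a a a a a a a a a a a a a a a a a a A A A   (applied A -> A A)
  Step 43: a a a a a a a a a a a a a a a a a a a a A A A  =>  a a a a a a a a a a a a a a a a a a a a A A A A   (applied A -> A A)
  Step 44: a a a a a a a a a a a a a a a a a a a a A A A A  =>  a a a a a a a a a a a a a a a a a a a a a A A A   (applied A -> a)
  Step 45: a a a a a a a a a a a a a a a a a a a a a A A A  =>  a a a a a a a a a a a a a a a a a a a a a a A A   (applied A -> a)
  Step 46: a a a a a a a a a a a a a a a a a a a a a a A A  =>  a a a a a a a a a a a a a a a a a a a a a a A A A   (applied A -> A A)
  Step 47: a a a a a a a a a a a a a a a a a a a a a a A A A  =>  a a a a a a a a a a a a a a a a a a a a a a a A A   (applied A -> a)
  Step 48: a a a a a a a a a a a a a a a a a a a a a a a A A  =>  a a a a a a a a a a a a a a a a a a a a a a a a A   (applied A -> a)
  Step 49: a a a a a a a a a a a a a a a a a a a a a a a a A  =>  a a a a a a a a a a a a a a a a a a a a a a a a A A   (applied A -> A A)
  Step 50: a a a a a a a a a a a a a a a a a a a a a a a a A A  =>  a a a a a a a a a a a a a a a a a a a a a a a a A A A   (applied A -> A A)
  Step 51: a a a a a a a a a a a a a a a a a a a a a a a a A A A  =>  a a a a a a a a a a a a a a a a a a a a a a a a a A A   (applied A -> a)
  Step 52: a a a a a a a a a a a a a a a a a a a a a a a a a A A  =>  a a a a a a a a a a a a a a a a a a a a a a a a a a A   (applied A -> a)
  Step 53: a a a a a a a a a a a a a a a a a a a a a a a a a a A  =>  a a a a a a a a a a a a a a a a a a a a a a a a a a A A   (applied A -> A A)
  Step 54: a a a a a a a a a a a a a a a a a a a a a a a a a a A A  =>  a a a a a a a a a a a a a a a a a a a a a a a a a a a A   (applied A -> a)
  Step 55: a a a a a a a a a a a a a a a a a a a a a a a a a a a A  =>  a a a a a a a a a a a a a a a a a a a a a a a a a a a a   (applied A -> a)
Final yield: a a a a a a a a a a a a a a a a a a a a a a a a a a a a
Total rewrite steps: 55

55


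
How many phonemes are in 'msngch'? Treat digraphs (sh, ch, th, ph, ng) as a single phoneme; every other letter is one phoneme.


Parsing 'msngch' greedily, digraphs first:
  'm' -> consonant phoneme (phonemes so far: 1)
  's' -> consonant phoneme (phonemes so far: 2)
  'ng' -> digraph (1 consonant phoneme) (phonemes so far: 3)
  'ch' -> digraph (1 consonant phoneme) (phonemes so far: 4)
Total phonemes: 4

4


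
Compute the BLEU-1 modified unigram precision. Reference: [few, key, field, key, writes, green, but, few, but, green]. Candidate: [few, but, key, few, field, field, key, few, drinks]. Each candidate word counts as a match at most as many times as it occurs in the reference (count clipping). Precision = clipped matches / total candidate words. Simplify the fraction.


Reference word counts: {'but': 2, 'few': 2, 'field': 1, 'green': 2, 'key': 2, 'writes': 1}
Checking each candidate word (with clipping):
  'few' -> in reference (ref count 2, used 1/2) -> match (matches: 1)
  'but' -> in reference (ref count 2, used 1/2) -> match (matches: 2)
  'key' -> in reference (ref count 2, used 1/2) -> match (matches: 3)
  'few' -> in reference (ref count 2, used 2/2) -> match (matches: 4)
  'field' -> in reference (ref count 1, used 1/1) -> match (matches: 5)
  'field' -> ref count 1 already used up (1/1) -> clipped, no match (matches: 5)
  'key' -> in reference (ref count 2, used 2/2) -> match (matches: 6)
  'few' -> ref count 2 already used up (2/2) -> clipped, no match (matches: 6)
  'drinks' -> not in reference -> no match (matches: 6)
Clipped matches: 6, Candidate length: 9
Precision = 6/9 = 2/3

2/3


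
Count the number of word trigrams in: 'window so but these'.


Word trigrams from [4] words:
  Trigram 1: (window so but)
  Trigram 2: (so but these)
Total word trigrams: 4 - 2 = 2

2


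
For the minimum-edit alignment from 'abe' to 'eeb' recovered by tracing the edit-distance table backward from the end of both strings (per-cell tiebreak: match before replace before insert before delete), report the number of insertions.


Edit distance = 3. Backtracking from cell (3, 3) with preference match > replace > insert > delete,
then listing the resulting alignment 'abe' -> 'eeb' left to right:
  Step 1: replace a->e
  Step 2: replace b->e
  Step 3: replace e->b
Total insertions: 0

0


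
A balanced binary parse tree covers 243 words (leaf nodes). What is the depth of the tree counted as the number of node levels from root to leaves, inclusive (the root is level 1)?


In a balanced binary tree with n leaves the deepest leaf is ceil(log2(n)) edges below the root,
so counting node levels inclusive of root and leaves gives ceil(log2(n)) + 1 levels.
log2(243) = 7.9248
ceil(7.9248) = 8
levels = 8 + 1 = 9

9


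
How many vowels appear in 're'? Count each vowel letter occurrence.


Scanning each character of 're':
  Position 1: 'r' -> consonant (running count: 0)
  Position 2: 'e' -> vowel (running count: 1)
Total vowels: 1

1


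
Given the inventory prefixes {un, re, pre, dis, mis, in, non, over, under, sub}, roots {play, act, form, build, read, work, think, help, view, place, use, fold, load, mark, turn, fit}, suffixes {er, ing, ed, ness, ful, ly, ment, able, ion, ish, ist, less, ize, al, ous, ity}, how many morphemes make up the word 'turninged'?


Segmenting 'turninged' against the inventory:
  'turn' -> root (morpheme 1)
  'ing' -> suffix (morpheme 2)
  'ed' -> suffix (morpheme 3)
Total morphemes: 3

3


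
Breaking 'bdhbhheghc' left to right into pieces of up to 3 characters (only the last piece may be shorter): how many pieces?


'bdhbhheghc' has 10 characters.
Chunking with max size 3:
  Chunk 1: 'bdh' (positions 0-2)
  Chunk 2: 'bhh' (positions 3-5)
  Chunk 3: 'egh' (positions 6-8)
  Chunk 4: 'c' (positions 9-9)
Total chunks: ceil(10 / 3) = 4

4


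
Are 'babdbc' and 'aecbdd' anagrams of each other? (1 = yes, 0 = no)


Sort characters of 'babdbc': 'abbbcd'
Sort characters of 'aecbdd': 'abcdde'
Sorted forms differ -> they are NOT anagrams
Result: 0

0


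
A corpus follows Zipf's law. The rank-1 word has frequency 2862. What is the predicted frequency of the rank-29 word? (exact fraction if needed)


Zipf's law: freq(rank) = f1 / rank
f1 = 2862, rank = 29
freq = 2862 / 29
GCD(2862, 29) = 1
Simplified: 2862/29

2862/29


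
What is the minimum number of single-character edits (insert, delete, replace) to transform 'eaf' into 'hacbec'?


Building DP table for s1='eaf' (len 3) and s2='hacbec' (len 6):
       h  a  c  b  e  c
    0  1  2  3  4  5  6
  e 1  1  2  3  4  4  5
  a 2  2  1  2  3  4  5
  f 3  3  2  2  3  4  5
Edit distance = dp[3][6] = 5

5


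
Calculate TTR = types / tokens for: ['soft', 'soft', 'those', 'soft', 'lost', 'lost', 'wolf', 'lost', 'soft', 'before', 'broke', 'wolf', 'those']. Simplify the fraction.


Tokens: 13
Unique types: ('before', 'broke', 'lost', 'soft', 'those', 'wolf') = 6
TTR = 6/13
Already in lowest terms.

6/13


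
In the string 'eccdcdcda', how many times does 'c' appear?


Scanning 'eccdcdcda' for 'c':
  Position 1: 'c' -> MATCH (count: 1)
  Position 2: 'c' -> MATCH (count: 2)
  Position 4: 'c' -> MATCH (count: 3)
  Position 6: 'c' -> MATCH (count: 4)
Total occurrences of 'c': 4

4


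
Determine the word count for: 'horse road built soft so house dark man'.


Counting words by splitting on spaces:
  Word 1: 'horse'
  Word 2: 'road'
  Word 3: 'built'
  Word 4: 'soft'
  Word 5: 'so'
  Word 6: 'house'
  Word 7: 'dark'
  Word 8: 'man'
Total words: 8

8


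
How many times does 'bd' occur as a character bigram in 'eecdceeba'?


Scanning 'eecdceeba' for bigram 'bd':
  Position 0: 'ee' -> no
  Position 1: 'ec' -> no
  Position 2: 'cd' -> no
  Position 3: 'dc' -> no
  Position 4: 'ce' -> no
  Position 5: 'ee' -> no
  Position 6: 'eb' -> no
  Position 7: 'ba' -> no
Total matches: 0

0


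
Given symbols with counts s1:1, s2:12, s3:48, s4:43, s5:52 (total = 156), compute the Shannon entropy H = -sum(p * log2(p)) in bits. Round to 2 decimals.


Computing entropy H = -sum(p_i * log2(p_i)):
  s1: p = 1/156 = 0.0064, -p*log2(p) = 0.0467
  s2: p = 12/156 = 0.0769, -p*log2(p) = 0.2846
  s3: p = 48/156 = 0.3077, -p*log2(p) = 0.5232
  s4: p = 43/156 = 0.2756, -p*log2(p) = 0.5125
  s5: p = 52/156 = 0.3333, -p*log2(p) = 0.5283
H = sum of terms = 1.8953
Rounded to 2 decimals: 1.90

1.90


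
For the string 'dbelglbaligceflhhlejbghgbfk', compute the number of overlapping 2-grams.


String 'dbelglbaligceflhhlejbghgbfk' has length L = 27.
Number of overlapping n-grams = L - n + 1
Substituting: 27 - 2 + 1 = 26

26


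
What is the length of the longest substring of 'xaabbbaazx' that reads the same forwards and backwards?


Scanning 'xaabbbaazx' for palindromic substrings.
Substring at positions 1-7: 'aabbbaa'.
Check: reverse('aabbbaa') = 'aabbbaa' -> palindrome confirmed.
Neighbouring characters ('x' / 'z') break symmetry, so it cannot extend further.
No longer palindromic substring exists; longest length = 7

7


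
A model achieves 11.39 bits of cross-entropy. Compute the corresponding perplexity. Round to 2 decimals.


Perplexity formula: PP = 2^H
H = 11.39
PP = 2^11.39
Decompose: 2^11.39 = 2^11 * 2^0.39
2^11 = 2048, 2^0.39 ~ 1.3103934
PP ~ 2048 * 1.3103934 = 2683.6856832
Rounded to 2 decimals: 2683.69

2683.69


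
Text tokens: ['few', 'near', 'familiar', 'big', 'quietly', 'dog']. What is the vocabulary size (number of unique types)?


Listing all tokens and tracking unique types:
  Token 1: 'few' -> NEW (unique so far: 1)
  Token 2: 'near' -> NEW (unique so far: 2)
  Token 3: 'familiar' -> NEW (unique so far: 3)
  Token 4: 'big' -> NEW (unique so far: 4)
  Token 5: 'quietly' -> NEW (unique so far: 5)
  Token 6: 'dog' -> NEW (unique so far: 6)
Unique types: ('big', 'dog', 'familiar', 'few', 'near', 'quietly')
Vocabulary size: 6

6


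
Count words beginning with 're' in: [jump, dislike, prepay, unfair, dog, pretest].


Checking each word for prefix 're':
  'jump' -> no (count: 0)
  'dislike' -> no (count: 0)
  'prepay' -> no (count: 0)
  'unfair' -> no (count: 0)
  'dog' -> no (count: 0)
  'pretest' -> no (count: 0)
Total with prefix 're': 0

0


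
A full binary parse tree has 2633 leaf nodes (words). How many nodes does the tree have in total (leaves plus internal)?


Leaf nodes (terminals): 2633
Internal nodes = n - 1 = 2633 - 1 = 2632
Total = leaves + internal = 2633 + 2632 = 5265

5265


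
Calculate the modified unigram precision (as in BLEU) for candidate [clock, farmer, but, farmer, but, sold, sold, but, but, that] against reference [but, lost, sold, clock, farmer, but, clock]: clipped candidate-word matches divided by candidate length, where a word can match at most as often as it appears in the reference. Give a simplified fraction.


Reference word counts: {'but': 2, 'clock': 2, 'farmer': 1, 'lost': 1, 'sold': 1}
Checking each candidate word (with clipping):
  'clock' -> in reference (ref count 2, used 1/2) -> match (matches: 1)
  'farmer' -> in reference (ref count 1, used 1/1) -> match (matches: 2)
  'but' -> in reference (ref count 2, used 1/2) -> match (matches: 3)
  'farmer' -> ref count 1 already used up (1/1) -> clipped, no match (matches: 3)
  'but' -> in reference (ref count 2, used 2/2) -> match (matches: 4)
  'sold' -> in reference (ref count 1, used 1/1) -> match (matches: 5)
  'sold' -> ref count 1 already used up (1/1) -> clipped, no match (matches: 5)
  'but' -> ref count 2 already used up (2/2) -> clipped, no match (matches: 5)
  'but' -> ref count 2 already used up (2/2) -> clipped, no match (matches: 5)
  'that' -> not in reference -> no match (matches: 5)
Clipped matches: 5, Candidate length: 10
Precision = 5/10 = 1/2

1/2


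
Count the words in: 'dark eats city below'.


Counting words by splitting on spaces:
  Word 1: 'dark'
  Word 2: 'eats'
  Word 3: 'city'
  Word 4: 'below'
Total words: 4

4


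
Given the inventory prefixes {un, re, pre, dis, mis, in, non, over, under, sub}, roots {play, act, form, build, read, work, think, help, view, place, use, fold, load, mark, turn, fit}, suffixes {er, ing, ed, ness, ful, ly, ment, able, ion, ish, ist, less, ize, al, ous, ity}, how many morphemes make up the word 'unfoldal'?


Segmenting 'unfoldal' against the inventory:
  'un' -> prefix (morpheme 1)
  'fold' -> root (morpheme 2)
  'al' -> suffix (morpheme 3)
Total morphemes: 3

3


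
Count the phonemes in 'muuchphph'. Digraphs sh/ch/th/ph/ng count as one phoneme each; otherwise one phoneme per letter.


Parsing 'muuchphph' greedily, digraphs first:
  'm' -> consonant phoneme (phonemes so far: 1)
  'u' -> vowel phoneme (phonemes so far: 2)
  'u' -> vowel phoneme (phonemes so far: 3)
  'ch' -> digraph (1 consonant phoneme) (phonemes so far: 4)
  'ph' -> digraph (1 consonant phoneme) (phonemes so far: 5)
  'ph' -> digraph (1 consonant phoneme) (phonemes so far: 6)
Total phonemes: 6

6


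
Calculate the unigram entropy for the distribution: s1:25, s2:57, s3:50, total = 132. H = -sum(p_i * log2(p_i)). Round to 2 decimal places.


Computing entropy H = -sum(p_i * log2(p_i)):
  s1: p = 25/132 = 0.1894, -p*log2(p) = 0.4546
  s2: p = 57/132 = 0.4318, -p*log2(p) = 0.5231
  s3: p = 50/132 = 0.3788, -p*log2(p) = 0.5305
H = sum of terms = 1.5082
Rounded to 2 decimals: 1.51

1.51


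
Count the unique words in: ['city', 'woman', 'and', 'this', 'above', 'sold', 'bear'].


Listing all tokens and tracking unique types:
  Token 1: 'city' -> NEW (unique so far: 1)
  Token 2: 'woman' -> NEW (unique so far: 2)
  Token 3: 'and' -> NEW (unique so far: 3)
  Token 4: 'this' -> NEW (unique so far: 4)
  Token 5: 'above' -> NEW (unique so far: 5)
  Token 6: 'sold' -> NEW (unique so far: 6)
  Token 7: 'bear' -> NEW (unique so far: 7)
Unique types: ('above', 'and', 'bear', 'city', 'sold', 'this', 'woman')
Vocabulary size: 7

7


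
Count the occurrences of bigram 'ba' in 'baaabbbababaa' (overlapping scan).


Scanning 'baaabbbababaa' for bigram 'ba':
  Position 0: 'ba' -> MATCH
  Position 1: 'aa' -> no
  Position 2: 'aa' -> no
  Position 3: 'ab' -> no
  Position 4: 'bb' -> no
  Position 5: 'bb' -> no
  Position 6: 'ba' -> MATCH
  Position 7: 'ab' -> no
  Position 8: 'ba' -> MATCH
  Position 9: 'ab' -> no
  Position 10: 'ba' -> MATCH
  Position 11: 'aa' -> no
Total matches: 4

4


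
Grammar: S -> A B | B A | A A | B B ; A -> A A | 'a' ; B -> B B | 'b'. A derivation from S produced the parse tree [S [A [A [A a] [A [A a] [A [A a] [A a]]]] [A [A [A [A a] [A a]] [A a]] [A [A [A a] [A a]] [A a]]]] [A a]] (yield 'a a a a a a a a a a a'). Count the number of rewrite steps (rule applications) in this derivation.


Every bracketed nonterminal node [X ...] in the tree is produced by exactly one rule application.
Reading the tree off as a leftmost derivation:
  Step 1: S  =>  A A   (applied S -> A A)
  Step 2: A A  =>  A A A   (applied A -> A A)
  Step 3: A A A  =>  A A A A   (applied A -> A A)
  Step 4: A A A A  =>  a A A A   (applied A -> a)
  Step 5: a A A A  =>  a A A A A   (applied A -> A A)
  Step 6: a A A A A  =>  a a A A A   (applied A -> a)
  Step 7: a a A A A  =>  a a A A A A   (applied A -> A A)
  Step 8: a a A A A A  =>  a a a A A A   (applied A -> a)
  Step 9: a a a A A A  =>  a a a a A A   (applied A -> a)
  Step 10: a a a a A A  =>  a a a a A A A   (applied A -> A A)
  Step 11: a a a a A A A  =>  a a a a A A A A   (applied A -> A A)
  Step 12: a a a a A A A A  =>  a a a a A A A A A   (applied A -> A A)
  Step 13: a a a a A A A A A  =>  a a a a a A A A A   (applied A -> a)
  Step 14: a a a a a A A A A  =>  a a a a a a A A A   (applied A -> a)
  Step 15: a a a a a a A A A  =>  a a a a a a a A A   (applied A -> a)
  Step 16: a a a a a a a A A  =>  a a a a a a a A A A   (applied A -> A A)
  Step 17: a a a a a a a A A A  =>  a a a a a a a A A A A   (applied A -> A A)
  Step 18: a a a a a a a A A A A  =>  a a a a a a a a A A A   (applied A -> a)
  Step 19: a a a a a a a a A A A  =>  a a a a a a a a a A A   (applied A -> a)
  Step 20: a a a a a a a a a A A  =>  a a a a a a a a a a A   (applied A -> a)
  Step 21: a a a a a a a a a a A  =>  a a a a a a a a a a a   (applied A -> a)
Final yield: a a a a a a a a a a a
Total rewrite steps: 21

21


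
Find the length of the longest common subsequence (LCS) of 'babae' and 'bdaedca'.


DP table for LCS of 'babae' and 'bdaedca':
       b  d  a  e  d  c  a
    0  0  0  0  0  0  0  0
  b 0  1  1  1  1  1  1  1
  a 0  1  1  2  2  2  2  2
  b 0  1  1  2  2  2  2  2
  a 0  1  1  2  2  2  2  3
  e 0  1  1  2  3  3  3  3
LCS: 'baa'
LCS length = 3

3


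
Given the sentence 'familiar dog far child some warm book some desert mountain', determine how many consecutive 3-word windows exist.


Word trigrams from [10] words:
  Trigram 1: (familiar dog far)
  Trigram 2: (dog far child)
  Trigram 3: (far child some)
  Trigram 4: (child some warm)
  Trigram 5: (some warm book)
  Trigram 6: (warm book some)
  Trigram 7: (book some desert)
  Trigram 8: (some desert mountain)
Total word trigrams: 10 - 2 = 8

8


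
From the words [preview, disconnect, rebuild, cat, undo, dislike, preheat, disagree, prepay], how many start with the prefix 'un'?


Checking each word for prefix 'un':
  'preview' -> no (count: 0)
  'disconnect' -> no (count: 0)
  'rebuild' -> no (count: 0)
  'cat' -> no (count: 0)
  'undo' -> YES, starts with 'un' (count: 1)
  'dislike' -> no (count: 1)
  'preheat' -> no (count: 1)
  'disagree' -> no (count: 1)
  'prepay' -> no (count: 1)
Total with prefix 'un': 1

1


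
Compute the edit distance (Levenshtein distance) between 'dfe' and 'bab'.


Building DP table for s1='dfe' (len 3) and s2='bab' (len 3):
       b  a  b
    0  1  2  3
  d 1  1  2  3
  f 2  2  2  3
  e 3  3  3  3
Edit distance = dp[3][3] = 3

3


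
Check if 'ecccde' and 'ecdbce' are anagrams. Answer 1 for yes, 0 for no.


Sort characters of 'ecccde': 'cccdee'
Sort characters of 'ecdbce': 'bccdee'
Sorted forms differ -> they are NOT anagrams
Result: 0

0


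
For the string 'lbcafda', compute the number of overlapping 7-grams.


String 'lbcafda' has length L = 7.
Number of overlapping n-grams = L - n + 1
Substituting: 7 - 7 + 1 = 1

1


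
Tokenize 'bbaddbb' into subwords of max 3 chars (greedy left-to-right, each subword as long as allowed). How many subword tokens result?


'bbaddbb' has 7 characters.
Chunking with max size 3:
  Chunk 1: 'bba' (positions 0-2)
  Chunk 2: 'ddb' (positions 3-5)
  Chunk 3: 'b' (positions 6-6)
Total chunks: ceil(7 / 3) = 3

3


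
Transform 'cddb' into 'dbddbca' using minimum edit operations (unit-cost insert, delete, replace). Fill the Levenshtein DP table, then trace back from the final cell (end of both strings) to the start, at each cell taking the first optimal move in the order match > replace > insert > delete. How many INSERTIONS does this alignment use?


Edit distance = 4. Backtracking from cell (4, 7) with preference match > replace > insert > delete,
then listing the resulting alignment 'cddb' -> 'dbddbca' left to right:
  Step 1: insert 'd' [insertion #1]
  Step 2: replace c->b
  Step 3: keep 'd'
  Step 4: keep 'd'
  Step 5: keep 'b'
  Step 6: insert 'c' [insertion #2]
  Step 7: insert 'a' [insertion #3]
Total insertions: 3

3


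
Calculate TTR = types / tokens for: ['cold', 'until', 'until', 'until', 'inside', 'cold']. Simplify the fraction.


Tokens: 6
Unique types: ('cold', 'inside', 'until') = 3
TTR = 3/6
Simplify: divide both by 3 -> 1/2
TTR = 1/2

1/2


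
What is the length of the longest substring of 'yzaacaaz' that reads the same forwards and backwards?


Scanning 'yzaacaaz' for palindromic substrings.
Substring at positions 1-7: 'zaacaaz'.
Check: reverse('zaacaaz') = 'zaacaaz' -> palindrome confirmed.
Neighbouring characters ('y' / '-') break symmetry, so it cannot extend further.
No longer palindromic substring exists; longest length = 7

7


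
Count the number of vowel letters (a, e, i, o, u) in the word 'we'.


Scanning each character of 'we':
  Position 1: 'w' -> consonant (running count: 0)
  Position 2: 'e' -> vowel (running count: 1)
Total vowels: 1

1


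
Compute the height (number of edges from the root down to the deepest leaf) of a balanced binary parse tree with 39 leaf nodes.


In a balanced binary tree with n leaves the deepest leaf is ceil(log2(n)) edges below the root.
log2(39) = 5.2854
ceil(5.2854) = 6
height (edges) = 6

6


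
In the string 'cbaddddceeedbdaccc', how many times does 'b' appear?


Scanning 'cbaddddceeedbdaccc' for 'b':
  Position 1: 'b' -> MATCH (count: 1)
  Position 12: 'b' -> MATCH (count: 2)
Total occurrences of 'b': 2

2


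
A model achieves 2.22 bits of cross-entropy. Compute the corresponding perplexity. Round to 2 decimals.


Perplexity formula: PP = 2^H
H = 2.22
PP = 2^2.22
Decompose: 2^2.22 = 2^2 * 2^0.22
2^2 = 4, 2^0.22 ~ 1.1647336
PP ~ 4 * 1.1647336 = 4.6589344
Rounded to 2 decimals: 4.66

4.66


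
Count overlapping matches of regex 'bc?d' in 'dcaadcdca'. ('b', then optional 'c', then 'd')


Pattern: bc?d means 'b', then optional 'c', then 'd'.
Scanning 'dcaadcdca' position-by-position:
  Pos 0: window 'dca' -> no
  Pos 1: window 'caa' -> no
  Pos 2: window 'aad' -> no
  Pos 3: window 'adc' -> no
  Pos 4: window 'dcd' -> no
  Pos 5: window 'cdc' -> no
  Pos 6: window 'dca' -> no
  Pos 7: window 'ca' -> no
  Pos 8: window 'a' -> no
Total matches: 0

0


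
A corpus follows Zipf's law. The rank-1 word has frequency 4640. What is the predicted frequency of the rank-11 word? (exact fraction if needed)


Zipf's law: freq(rank) = f1 / rank
f1 = 4640, rank = 11
freq = 4640 / 11
GCD(4640, 11) = 1
Simplified: 4640/11

4640/11


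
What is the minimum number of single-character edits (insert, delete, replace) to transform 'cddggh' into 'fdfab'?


Building DP table for s1='cddggh' (len 6) and s2='fdfab' (len 5):
       f  d  f  a  b
    0  1  2  3  4  5
  c 1  1  2  3  4  5
  d 2  2  1  2  3  4
  d 3  3  2  2  3  4
  g 4  4  3  3  3  4
  g 5  5  4  4  4  4
  h 6  6  5  5  5  5
Edit distance = dp[6][5] = 5

5


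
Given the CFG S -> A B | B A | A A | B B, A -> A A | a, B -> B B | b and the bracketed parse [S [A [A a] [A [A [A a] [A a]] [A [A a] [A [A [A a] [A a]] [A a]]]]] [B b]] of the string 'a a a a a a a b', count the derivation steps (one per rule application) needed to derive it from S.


Every bracketed nonterminal node [X ...] in the tree is produced by exactly one rule application.
Reading the tree off as a leftmost derivation:
  Step 1: S  =>  A B   (applied S -> A B)
  Step 2: A B  =>  A A B   (applied A -> A A)
  Step 3: A A B  =>  a A B   (applied A -> a)
  Step 4: a A B  =>  a A A B   (applied A -> A A)
  Step 5: a A A B  =>  a A A A B   (applied A -> A A)
  Step 6: a A A A B  =>  a a A A B   (applied A -> a)
  Step 7: a a A A B  =>  a a a A B   (applied A -> a)
  Step 8: a a a A B  =>  a a a A A B   (applied A -> A A)
  Step 9: a a a A A B  =>  a a a a A B   (applied A -> a)
  Step 10: a a a a A B  =>  a a a a A A B   (applied A -> A A)
  Step 11: a a a a A A B  =>  a a a a A A A B   (applied A -> A A)
  Step 12: a a a a A A A B  =>  a a a a a A A B   (applied A -> a)
  Step 13: a a a a a A A B  =>  a a a a a a A B   (applied A -> a)
  Step 14: a a a a a a A B  =>  a a a a a a a B   (applied A -> a)
  Step 15: a a a a a a a B  =>  a a a a a a a b   (applied B -> b)
Final yield: a a a a a a a b
Total rewrite steps: 15

15


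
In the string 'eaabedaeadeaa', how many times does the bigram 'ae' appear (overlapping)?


Scanning 'eaabedaeadeaa' for bigram 'ae':
  Position 0: 'ea' -> no
  Position 1: 'aa' -> no
  Position 2: 'ab' -> no
  Position 3: 'be' -> no
  Position 4: 'ed' -> no
  Position 5: 'da' -> no
  Position 6: 'ae' -> MATCH
  Position 7: 'ea' -> no
  Position 8: 'ad' -> no
  Position 9: 'de' -> no
  Position 10: 'ea' -> no
  Position 11: 'aa' -> no
Total matches: 1

1


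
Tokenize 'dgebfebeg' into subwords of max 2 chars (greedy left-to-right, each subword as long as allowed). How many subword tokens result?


'dgebfebeg' has 9 characters.
Chunking with max size 2:
  Chunk 1: 'dg' (positions 0-1)
  Chunk 2: 'eb' (positions 2-3)
  Chunk 3: 'fe' (positions 4-5)
  Chunk 4: 'be' (positions 6-7)
  Chunk 5: 'g' (positions 8-8)
Total chunks: ceil(9 / 2) = 5

5


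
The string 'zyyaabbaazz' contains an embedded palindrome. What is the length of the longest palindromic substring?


Scanning 'zyyaabbaazz' for palindromic substrings.
Substring at positions 3-8: 'aabbaa'.
Check: reverse('aabbaa') = 'aabbaa' -> palindrome confirmed.
Neighbouring characters ('y' / 'z') break symmetry, so it cannot extend further.
No longer palindromic substring exists; longest length = 6

6


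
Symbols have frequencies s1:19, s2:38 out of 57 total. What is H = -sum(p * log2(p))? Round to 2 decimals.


Computing entropy H = -sum(p_i * log2(p_i)):
  s1: p = 19/57 = 0.3333, -p*log2(p) = 0.5283
  s2: p = 38/57 = 0.6667, -p*log2(p) = 0.3900
H = sum of terms = 0.9183
Rounded to 2 decimals: 0.92

0.92


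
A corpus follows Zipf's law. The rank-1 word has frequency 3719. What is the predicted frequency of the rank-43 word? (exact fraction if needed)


Zipf's law: freq(rank) = f1 / rank
f1 = 3719, rank = 43
freq = 3719 / 43
GCD(3719, 43) = 1
Simplified: 3719/43

3719/43


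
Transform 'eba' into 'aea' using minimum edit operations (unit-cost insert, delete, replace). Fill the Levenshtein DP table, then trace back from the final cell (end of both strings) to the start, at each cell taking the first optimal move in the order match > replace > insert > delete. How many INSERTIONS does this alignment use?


Edit distance = 2. Backtracking from cell (3, 3) with preference match > replace > insert > delete,
then listing the resulting alignment 'eba' -> 'aea' left to right:
  Step 1: replace e->a
  Step 2: replace b->e
  Step 3: keep 'a'
Total insertions: 0

0


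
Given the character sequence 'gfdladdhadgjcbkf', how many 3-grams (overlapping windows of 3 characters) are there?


String 'gfdladdhadgjcbkf' has length L = 16.
Number of overlapping n-grams = L - n + 1
Substituting: 16 - 3 + 1 = 14

14


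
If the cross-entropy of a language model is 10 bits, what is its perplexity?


Perplexity formula: PP = 2^H
H = 10
PP = 2^10
PP = 2^10 = 1024

1024


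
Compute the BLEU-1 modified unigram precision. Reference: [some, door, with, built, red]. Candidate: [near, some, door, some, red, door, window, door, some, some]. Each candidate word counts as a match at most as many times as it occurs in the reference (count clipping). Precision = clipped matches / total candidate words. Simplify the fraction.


Reference word counts: {'built': 1, 'door': 1, 'red': 1, 'some': 1, 'with': 1}
Checking each candidate word (with clipping):
  'near' -> not in reference -> no match (matches: 0)
  'some' -> in reference (ref count 1, used 1/1) -> match (matches: 1)
  'door' -> in reference (ref count 1, used 1/1) -> match (matches: 2)
  'some' -> ref count 1 already used up (1/1) -> clipped, no match (matches: 2)
  'red' -> in reference (ref count 1, used 1/1) -> match (matches: 3)
  'door' -> ref count 1 already used up (1/1) -> clipped, no match (matches: 3)
  'window' -> not in reference -> no match (matches: 3)
  'door' -> ref count 1 already used up (1/1) -> clipped, no match (matches: 3)
  'some' -> ref count 1 already used up (1/1) -> clipped, no match (matches: 3)
  'some' -> ref count 1 already used up (1/1) -> clipped, no match (matches: 3)
Clipped matches: 3, Candidate length: 10
Precision = 3/10

3/10


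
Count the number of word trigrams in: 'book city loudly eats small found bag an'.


Word trigrams from [8] words:
  Trigram 1: (book city loudly)
  Trigram 2: (city loudly eats)
  Trigram 3: (loudly eats small)
  Trigram 4: (eats small found)
  Trigram 5: (small found bag)
  Trigram 6: (found bag an)
Total word trigrams: 8 - 2 = 6

6


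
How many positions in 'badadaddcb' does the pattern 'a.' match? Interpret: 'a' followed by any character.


Pattern: a. means 'a' followed by any character.
Scanning 'badadaddcb' position-by-position:
  Pos 0: window 'ba' -> no
  Pos 1: window 'ad' -> MATCH
  Pos 2: window 'da' -> no
  Pos 3: window 'ad' -> MATCH
  Pos 4: window 'da' -> no
  Pos 5: window 'ad' -> MATCH
  Pos 6: window 'dd' -> no
  Pos 7: window 'dc' -> no
  Pos 8: window 'cb' -> no
  Pos 9: window 'b' -> no
Total matches: 3

3


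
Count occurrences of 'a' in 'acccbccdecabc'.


Scanning 'acccbccdecabc' for 'a':
  Position 0: 'a' -> MATCH (count: 1)
  Position 10: 'a' -> MATCH (count: 2)
Total occurrences of 'a': 2

2


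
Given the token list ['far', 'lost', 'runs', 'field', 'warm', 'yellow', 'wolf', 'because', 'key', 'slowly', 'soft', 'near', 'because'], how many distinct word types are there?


Listing all tokens and tracking unique types:
  Token 1: 'far' -> NEW (unique so far: 1)
  Token 2: 'lost' -> NEW (unique so far: 2)
  Token 3: 'runs' -> NEW (unique so far: 3)
  Token 4: 'field' -> NEW (unique so far: 4)
  Token 5: 'warm' -> NEW (unique so far: 5)
  Token 6: 'yellow' -> NEW (unique so far: 6)
  Token 7: 'wolf' -> NEW (unique so far: 7)
  Token 8: 'because' -> NEW (unique so far: 8)
  Token 9: 'key' -> NEW (unique so far: 9)
  Token 10: 'slowly' -> NEW (unique so far: 10)
  Token 11: 'soft' -> NEW (unique so far: 11)
  Token 12: 'near' -> NEW (unique so far: 12)
  Token 13: 'because' -> duplicate (unique so far: 12)
Unique types: ('because', 'far', 'field', 'key', 'lost', 'near', 'runs', 'slowly', 'soft', 'warm', 'wolf', 'yellow')
Vocabulary size: 12

12


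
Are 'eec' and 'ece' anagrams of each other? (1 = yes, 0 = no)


Sort characters of 'eec': 'cee'
Sort characters of 'ece': 'cee'
Sorted forms match -> they ARE anagrams
Result: 1

1


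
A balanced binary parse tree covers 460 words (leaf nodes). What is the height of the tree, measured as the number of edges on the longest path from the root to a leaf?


In a balanced binary tree with n leaves the deepest leaf is ceil(log2(n)) edges below the root.
log2(460) = 8.8455
ceil(8.8455) = 9
height (edges) = 9

9


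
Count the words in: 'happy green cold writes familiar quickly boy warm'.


Counting words by splitting on spaces:
  Word 1: 'happy'
  Word 2: 'green'
  Word 3: 'cold'
  Word 4: 'writes'
  Word 5: 'familiar'
  Word 6: 'quickly'
  Word 7: 'boy'
  Word 8: 'warm'
Total words: 8

8


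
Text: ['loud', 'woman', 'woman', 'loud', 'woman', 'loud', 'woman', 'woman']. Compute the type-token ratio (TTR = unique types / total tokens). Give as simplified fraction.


Tokens: 8
Unique types: ('loud', 'woman') = 2
TTR = 2/8
Simplify: divide both by 2 -> 1/4
TTR = 1/4

1/4


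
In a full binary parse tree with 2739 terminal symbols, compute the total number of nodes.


Leaf nodes (terminals): 2739
Internal nodes = n - 1 = 2739 - 1 = 2738
Total = leaves + internal = 2739 + 2738 = 5477

5477


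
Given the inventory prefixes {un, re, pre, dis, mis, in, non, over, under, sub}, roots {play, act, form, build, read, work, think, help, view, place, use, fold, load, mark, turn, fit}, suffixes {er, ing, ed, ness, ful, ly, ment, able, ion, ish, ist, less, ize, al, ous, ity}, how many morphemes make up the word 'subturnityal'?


Segmenting 'subturnityal' against the inventory:
  'sub' -> prefix (morpheme 1)
  'turn' -> root (morpheme 2)
  'ity' -> suffix (morpheme 3)
  'al' -> suffix (morpheme 4)
Total morphemes: 4

4
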